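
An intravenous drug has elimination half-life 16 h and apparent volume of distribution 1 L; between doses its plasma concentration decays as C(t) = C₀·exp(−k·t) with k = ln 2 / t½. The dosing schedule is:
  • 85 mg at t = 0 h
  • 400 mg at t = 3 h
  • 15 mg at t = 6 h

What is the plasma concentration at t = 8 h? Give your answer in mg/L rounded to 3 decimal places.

k = ln 2 / 16 = 0.04332 per h
Dose 1 (85 mg at t=0 h): 85·exp(−0.04332·8) = 60.104 mg/L
Dose 2 (400 mg at t=3 h): 400·exp(−0.04332·5) = 322.098 mg/L
Dose 3 (15 mg at t=6 h): 15·exp(−0.04332·2) = 13.755 mg/L
C(8) = 60.104 + 322.098 + 13.755 = 395.957 mg/L

395.957 mg/L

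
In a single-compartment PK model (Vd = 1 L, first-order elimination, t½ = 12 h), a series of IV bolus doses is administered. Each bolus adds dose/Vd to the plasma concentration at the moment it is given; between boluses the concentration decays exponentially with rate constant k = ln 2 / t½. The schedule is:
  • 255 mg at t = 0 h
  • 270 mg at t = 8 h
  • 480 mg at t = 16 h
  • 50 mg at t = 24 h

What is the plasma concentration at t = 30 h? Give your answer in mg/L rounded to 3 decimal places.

370.015 mg/L

k = ln 2 / 12 = 0.05776 per h
Dose 1 (255 mg at t=0 h): 255·exp(−0.05776·30) = 45.078 mg/L
Dose 2 (270 mg at t=8 h): 270·exp(−0.05776·22) = 75.766 mg/L
Dose 3 (480 mg at t=16 h): 480·exp(−0.05776·14) = 213.816 mg/L
Dose 4 (50 mg at t=24 h): 50·exp(−0.05776·6) = 35.355 mg/L
C(30) = 45.078 + 75.766 + 213.816 + 35.355 = 370.015 mg/L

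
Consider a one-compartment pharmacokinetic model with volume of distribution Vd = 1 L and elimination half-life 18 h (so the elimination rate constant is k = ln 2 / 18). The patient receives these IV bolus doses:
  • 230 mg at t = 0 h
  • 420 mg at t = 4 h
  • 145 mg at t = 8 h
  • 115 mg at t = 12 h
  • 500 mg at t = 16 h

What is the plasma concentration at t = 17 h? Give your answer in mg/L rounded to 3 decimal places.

1052.605 mg/L

k = ln 2 / 18 = 0.03851 per h
Dose 1 (230 mg at t=0 h): 230·exp(−0.03851·17) = 119.515 mg/L
Dose 2 (420 mg at t=4 h): 420·exp(−0.03851·13) = 254.588 mg/L
Dose 3 (145 mg at t=8 h): 145·exp(−0.03851·9) = 102.530 mg/L
Dose 4 (115 mg at t=12 h): 115·exp(−0.03851·5) = 94.859 mg/L
Dose 5 (500 mg at t=16 h): 500·exp(−0.03851·1) = 481.112 mg/L
C(17) = 119.515 + 254.588 + 102.530 + 94.859 + 481.112 = 1052.605 mg/L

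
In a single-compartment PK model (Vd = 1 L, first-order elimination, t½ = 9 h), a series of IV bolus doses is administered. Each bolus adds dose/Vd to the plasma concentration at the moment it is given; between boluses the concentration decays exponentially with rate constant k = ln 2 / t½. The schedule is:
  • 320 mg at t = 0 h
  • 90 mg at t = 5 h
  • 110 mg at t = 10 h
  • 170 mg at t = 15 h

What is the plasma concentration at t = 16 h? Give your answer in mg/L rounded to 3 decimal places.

358.593 mg/L

k = ln 2 / 9 = 0.07702 per h
Dose 1 (320 mg at t=0 h): 320·exp(−0.07702·16) = 93.322 mg/L
Dose 2 (90 mg at t=5 h): 90·exp(−0.07702·11) = 38.576 mg/L
Dose 3 (110 mg at t=10 h): 110·exp(−0.07702·6) = 69.296 mg/L
Dose 4 (170 mg at t=15 h): 170·exp(−0.07702·1) = 157.399 mg/L
C(16) = 93.322 + 38.576 + 69.296 + 157.399 = 358.593 mg/L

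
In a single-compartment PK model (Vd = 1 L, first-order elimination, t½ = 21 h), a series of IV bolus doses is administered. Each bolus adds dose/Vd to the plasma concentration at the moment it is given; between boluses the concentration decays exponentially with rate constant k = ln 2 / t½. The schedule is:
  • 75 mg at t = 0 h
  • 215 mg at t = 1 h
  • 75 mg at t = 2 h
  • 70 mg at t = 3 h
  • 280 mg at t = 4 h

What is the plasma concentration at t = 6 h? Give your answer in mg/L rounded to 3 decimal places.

k = ln 2 / 21 = 0.03301 per h
Dose 1 (75 mg at t=0 h): 75·exp(−0.03301·6) = 61.525 mg/L
Dose 2 (215 mg at t=1 h): 215·exp(−0.03301·5) = 182.291 mg/L
Dose 3 (75 mg at t=2 h): 75·exp(−0.03301·4) = 65.724 mg/L
Dose 4 (70 mg at t=3 h): 70·exp(−0.03301·3) = 63.401 mg/L
Dose 5 (280 mg at t=4 h): 280·exp(−0.03301·2) = 262.113 mg/L
C(6) = 61.525 + 182.291 + 65.724 + 63.401 + 262.113 = 635.053 mg/L

635.053 mg/L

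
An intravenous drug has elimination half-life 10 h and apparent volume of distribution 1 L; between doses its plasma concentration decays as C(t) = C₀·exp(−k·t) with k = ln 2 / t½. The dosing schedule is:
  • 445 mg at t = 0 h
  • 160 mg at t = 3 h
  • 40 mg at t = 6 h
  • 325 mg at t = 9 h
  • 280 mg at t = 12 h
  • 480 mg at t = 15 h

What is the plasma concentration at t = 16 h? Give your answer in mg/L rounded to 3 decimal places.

k = ln 2 / 10 = 0.06931 per h
Dose 1 (445 mg at t=0 h): 445·exp(−0.06931·16) = 146.795 mg/L
Dose 2 (160 mg at t=3 h): 160·exp(−0.06931·13) = 64.980 mg/L
Dose 3 (40 mg at t=6 h): 40·exp(−0.06931·10) = 20.000 mg/L
Dose 4 (325 mg at t=9 h): 325·exp(−0.06931·7) = 200.061 mg/L
Dose 5 (280 mg at t=12 h): 280·exp(−0.06931·4) = 212.200 mg/L
Dose 6 (480 mg at t=15 h): 480·exp(−0.06931·1) = 447.856 mg/L
C(16) = 146.795 + 64.980 + 20.000 + 200.061 + 212.200 + 447.856 = 1091.893 mg/L

1091.893 mg/L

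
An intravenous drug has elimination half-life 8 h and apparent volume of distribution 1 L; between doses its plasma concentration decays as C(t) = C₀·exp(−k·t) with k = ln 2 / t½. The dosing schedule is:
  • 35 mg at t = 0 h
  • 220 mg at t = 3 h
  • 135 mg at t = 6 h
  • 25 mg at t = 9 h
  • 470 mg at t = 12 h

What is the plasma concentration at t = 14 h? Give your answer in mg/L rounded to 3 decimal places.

k = ln 2 / 8 = 0.08664 per h
Dose 1 (35 mg at t=0 h): 35·exp(−0.08664·14) = 10.406 mg/L
Dose 2 (220 mg at t=3 h): 220·exp(−0.08664·11) = 84.822 mg/L
Dose 3 (135 mg at t=6 h): 135·exp(−0.08664·8) = 67.500 mg/L
Dose 4 (25 mg at t=9 h): 25·exp(−0.08664·5) = 16.210 mg/L
Dose 5 (470 mg at t=12 h): 470·exp(−0.08664·2) = 395.221 mg/L
C(14) = 10.406 + 84.822 + 67.500 + 16.210 + 395.221 = 574.159 mg/L

574.159 mg/L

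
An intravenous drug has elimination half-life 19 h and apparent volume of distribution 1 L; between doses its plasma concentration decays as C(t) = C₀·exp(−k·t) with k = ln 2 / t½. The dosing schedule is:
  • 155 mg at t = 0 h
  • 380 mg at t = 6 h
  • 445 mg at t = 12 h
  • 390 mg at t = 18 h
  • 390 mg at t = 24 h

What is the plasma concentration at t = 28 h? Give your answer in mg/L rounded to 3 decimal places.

1082.180 mg/L

k = ln 2 / 19 = 0.03648 per h
Dose 1 (155 mg at t=0 h): 155·exp(−0.03648·28) = 55.810 mg/L
Dose 2 (380 mg at t=6 h): 380·exp(−0.03648·22) = 170.303 mg/L
Dose 3 (445 mg at t=12 h): 445·exp(−0.03648·16) = 248.234 mg/L
Dose 4 (390 mg at t=18 h): 390·exp(−0.03648·10) = 270.787 mg/L
Dose 5 (390 mg at t=24 h): 390·exp(−0.03648·4) = 337.047 mg/L
C(28) = 55.810 + 170.303 + 248.234 + 270.787 + 337.047 = 1082.180 mg/L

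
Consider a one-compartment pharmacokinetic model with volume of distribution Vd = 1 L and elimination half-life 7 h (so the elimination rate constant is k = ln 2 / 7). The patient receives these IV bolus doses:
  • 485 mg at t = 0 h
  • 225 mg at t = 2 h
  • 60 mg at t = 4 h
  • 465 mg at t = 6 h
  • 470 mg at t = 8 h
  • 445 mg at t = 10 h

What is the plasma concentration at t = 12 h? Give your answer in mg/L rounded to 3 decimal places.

1196.601 mg/L

k = ln 2 / 7 = 0.09902 per h
Dose 1 (485 mg at t=0 h): 485·exp(−0.09902·12) = 147.805 mg/L
Dose 2 (225 mg at t=2 h): 225·exp(−0.09902·10) = 83.587 mg/L
Dose 3 (60 mg at t=4 h): 60·exp(−0.09902·8) = 27.172 mg/L
Dose 4 (465 mg at t=6 h): 465·exp(−0.09902·6) = 256.701 mg/L
Dose 5 (470 mg at t=8 h): 470·exp(−0.09902·4) = 316.287 mg/L
Dose 6 (445 mg at t=10 h): 445·exp(−0.09902·2) = 365.049 mg/L
C(12) = 147.805 + 83.587 + 27.172 + 256.701 + 316.287 + 365.049 = 1196.601 mg/L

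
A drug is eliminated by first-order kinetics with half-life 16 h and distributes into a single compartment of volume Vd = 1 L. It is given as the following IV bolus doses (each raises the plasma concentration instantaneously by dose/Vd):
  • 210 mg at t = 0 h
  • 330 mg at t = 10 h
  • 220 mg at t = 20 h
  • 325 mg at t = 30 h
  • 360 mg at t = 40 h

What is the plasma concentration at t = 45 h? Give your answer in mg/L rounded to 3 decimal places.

k = ln 2 / 16 = 0.04332 per h
Dose 1 (210 mg at t=0 h): 210·exp(−0.04332·45) = 29.893 mg/L
Dose 2 (330 mg at t=10 h): 330·exp(−0.04332·35) = 72.445 mg/L
Dose 3 (220 mg at t=20 h): 220·exp(−0.04332·25) = 74.484 mg/L
Dose 4 (325 mg at t=30 h): 325·exp(−0.04332·15) = 169.694 mg/L
Dose 5 (360 mg at t=40 h): 360·exp(−0.04332·5) = 289.888 mg/L
C(45) = 29.893 + 72.445 + 74.484 + 169.694 + 289.888 = 636.405 mg/L

636.405 mg/L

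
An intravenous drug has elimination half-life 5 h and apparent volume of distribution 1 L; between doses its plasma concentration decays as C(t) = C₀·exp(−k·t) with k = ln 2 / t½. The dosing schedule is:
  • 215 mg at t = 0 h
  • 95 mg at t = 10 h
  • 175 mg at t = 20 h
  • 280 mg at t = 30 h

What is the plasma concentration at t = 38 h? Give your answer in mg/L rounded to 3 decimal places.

109.864 mg/L

k = ln 2 / 5 = 0.13863 per h
Dose 1 (215 mg at t=0 h): 215·exp(−0.13863·38) = 1.108 mg/L
Dose 2 (95 mg at t=10 h): 95·exp(−0.13863·28) = 1.959 mg/L
Dose 3 (175 mg at t=20 h): 175·exp(−0.13863·18) = 14.432 mg/L
Dose 4 (280 mg at t=30 h): 280·exp(−0.13863·8) = 92.366 mg/L
C(38) = 1.108 + 1.959 + 14.432 + 92.366 = 109.864 mg/L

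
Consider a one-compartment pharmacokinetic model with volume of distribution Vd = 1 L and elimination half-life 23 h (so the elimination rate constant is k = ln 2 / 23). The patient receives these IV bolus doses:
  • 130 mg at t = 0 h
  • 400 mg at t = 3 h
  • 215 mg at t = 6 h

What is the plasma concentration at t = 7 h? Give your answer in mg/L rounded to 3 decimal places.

k = ln 2 / 23 = 0.03014 per h
Dose 1 (130 mg at t=0 h): 130·exp(−0.03014·7) = 105.275 mg/L
Dose 2 (400 mg at t=3 h): 400·exp(−0.03014·4) = 354.574 mg/L
Dose 3 (215 mg at t=6 h): 215·exp(−0.03014·1) = 208.617 mg/L
C(7) = 105.275 + 354.574 + 208.617 = 668.466 mg/L

668.466 mg/L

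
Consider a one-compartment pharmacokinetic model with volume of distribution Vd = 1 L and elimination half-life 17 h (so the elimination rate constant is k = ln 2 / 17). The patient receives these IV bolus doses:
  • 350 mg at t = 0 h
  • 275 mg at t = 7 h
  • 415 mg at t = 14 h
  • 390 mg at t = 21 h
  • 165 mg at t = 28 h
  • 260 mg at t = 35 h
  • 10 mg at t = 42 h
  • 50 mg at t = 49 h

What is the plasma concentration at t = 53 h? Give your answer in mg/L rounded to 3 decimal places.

506.077 mg/L

k = ln 2 / 17 = 0.04077 per h
Dose 1 (350 mg at t=0 h): 350·exp(−0.04077·53) = 40.324 mg/L
Dose 2 (275 mg at t=7 h): 275·exp(−0.04077·46) = 42.148 mg/L
Dose 3 (415 mg at t=14 h): 415·exp(−0.04077·39) = 84.615 mg/L
Dose 4 (390 mg at t=21 h): 390·exp(−0.04077·32) = 105.784 mg/L
Dose 5 (165 mg at t=28 h): 165·exp(−0.04077·25) = 59.538 mg/L
Dose 6 (260 mg at t=35 h): 260·exp(−0.04077·18) = 124.806 mg/L
Dose 7 (10 mg at t=42 h): 10·exp(−0.04077·11) = 6.386 mg/L
Dose 8 (50 mg at t=49 h): 50·exp(−0.04077·4) = 42.476 mg/L
C(53) = 40.324 + 42.148 + 84.615 + 105.784 + 59.538 + 124.806 + 6.386 + 42.476 = 506.077 mg/L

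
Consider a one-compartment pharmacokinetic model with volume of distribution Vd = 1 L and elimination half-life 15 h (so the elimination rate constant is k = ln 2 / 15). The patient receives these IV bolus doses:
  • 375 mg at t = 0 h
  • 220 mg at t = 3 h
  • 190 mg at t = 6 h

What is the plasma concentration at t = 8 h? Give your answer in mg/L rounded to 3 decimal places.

606.950 mg/L

k = ln 2 / 15 = 0.04621 per h
Dose 1 (375 mg at t=0 h): 375·exp(−0.04621·8) = 259.109 mg/L
Dose 2 (220 mg at t=3 h): 220·exp(−0.04621·5) = 174.614 mg/L
Dose 3 (190 mg at t=6 h): 190·exp(−0.04621·2) = 173.227 mg/L
C(8) = 259.109 + 174.614 + 173.227 = 606.950 mg/L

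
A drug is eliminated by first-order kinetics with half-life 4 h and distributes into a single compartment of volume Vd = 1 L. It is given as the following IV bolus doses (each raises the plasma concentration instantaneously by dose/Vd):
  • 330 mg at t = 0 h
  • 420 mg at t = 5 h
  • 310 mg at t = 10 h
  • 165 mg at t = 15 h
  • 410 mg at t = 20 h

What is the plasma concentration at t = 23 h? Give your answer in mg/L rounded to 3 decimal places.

k = ln 2 / 4 = 0.17329 per h
Dose 1 (330 mg at t=0 h): 330·exp(−0.17329·23) = 6.132 mg/L
Dose 2 (420 mg at t=5 h): 420·exp(−0.17329·18) = 18.562 mg/L
Dose 3 (310 mg at t=10 h): 310·exp(−0.17329·13) = 32.585 mg/L
Dose 4 (165 mg at t=15 h): 165·exp(−0.17329·8) = 41.250 mg/L
Dose 5 (410 mg at t=20 h): 410·exp(−0.17329·3) = 243.787 mg/L
C(23) = 6.132 + 18.562 + 32.585 + 41.250 + 243.787 = 342.316 mg/L

342.316 mg/L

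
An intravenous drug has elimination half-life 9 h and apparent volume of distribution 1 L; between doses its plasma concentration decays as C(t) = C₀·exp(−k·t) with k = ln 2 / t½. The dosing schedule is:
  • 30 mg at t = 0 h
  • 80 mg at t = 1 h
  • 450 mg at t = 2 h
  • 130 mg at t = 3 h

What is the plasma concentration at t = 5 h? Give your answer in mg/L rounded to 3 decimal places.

k = ln 2 / 9 = 0.07702 per h
Dose 1 (30 mg at t=0 h): 30·exp(−0.07702·5) = 20.412 mg/L
Dose 2 (80 mg at t=1 h): 80·exp(−0.07702·4) = 58.789 mg/L
Dose 3 (450 mg at t=2 h): 450·exp(−0.07702·3) = 357.165 mg/L
Dose 4 (130 mg at t=3 h): 130·exp(−0.07702·2) = 111.442 mg/L
C(5) = 20.412 + 58.789 + 357.165 + 111.442 = 547.808 mg/L

547.808 mg/L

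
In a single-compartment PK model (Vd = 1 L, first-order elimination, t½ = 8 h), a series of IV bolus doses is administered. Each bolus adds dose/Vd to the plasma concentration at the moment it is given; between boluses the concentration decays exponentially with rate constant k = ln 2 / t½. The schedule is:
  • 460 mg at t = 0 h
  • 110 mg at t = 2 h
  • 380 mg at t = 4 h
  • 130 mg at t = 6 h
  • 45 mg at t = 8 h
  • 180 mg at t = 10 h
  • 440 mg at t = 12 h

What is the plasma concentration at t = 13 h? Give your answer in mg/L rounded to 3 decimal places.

1008.121 mg/L

k = ln 2 / 8 = 0.08664 per h
Dose 1 (460 mg at t=0 h): 460·exp(−0.08664·13) = 149.137 mg/L
Dose 2 (110 mg at t=2 h): 110·exp(−0.08664·11) = 42.411 mg/L
Dose 3 (380 mg at t=4 h): 380·exp(−0.08664·9) = 174.231 mg/L
Dose 4 (130 mg at t=6 h): 130·exp(−0.08664·7) = 70.883 mg/L
Dose 5 (45 mg at t=8 h): 45·exp(−0.08664·5) = 29.179 mg/L
Dose 6 (180 mg at t=10 h): 180·exp(−0.08664·3) = 138.799 mg/L
Dose 7 (440 mg at t=12 h): 440·exp(−0.08664·1) = 403.482 mg/L
C(13) = 149.137 + 42.411 + 174.231 + 70.883 + 29.179 + 138.799 + 403.482 = 1008.121 mg/L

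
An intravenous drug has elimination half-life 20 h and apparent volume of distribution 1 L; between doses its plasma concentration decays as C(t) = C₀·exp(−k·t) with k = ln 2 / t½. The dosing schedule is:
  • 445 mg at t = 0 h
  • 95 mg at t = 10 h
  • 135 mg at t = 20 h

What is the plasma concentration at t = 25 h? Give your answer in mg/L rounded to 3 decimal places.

k = ln 2 / 20 = 0.03466 per h
Dose 1 (445 mg at t=0 h): 445·exp(−0.03466·25) = 187.099 mg/L
Dose 2 (95 mg at t=10 h): 95·exp(−0.03466·15) = 56.487 mg/L
Dose 3 (135 mg at t=20 h): 135·exp(−0.03466·5) = 113.521 mg/L
C(25) = 187.099 + 56.487 + 113.521 = 357.108 mg/L

357.108 mg/L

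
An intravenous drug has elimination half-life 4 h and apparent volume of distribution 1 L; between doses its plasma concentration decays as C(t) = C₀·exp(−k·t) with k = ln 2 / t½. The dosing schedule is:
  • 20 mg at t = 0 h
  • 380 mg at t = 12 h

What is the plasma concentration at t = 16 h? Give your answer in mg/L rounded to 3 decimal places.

191.250 mg/L

k = ln 2 / 4 = 0.17329 per h
Dose 1 (20 mg at t=0 h): 20·exp(−0.17329·16) = 1.250 mg/L
Dose 2 (380 mg at t=12 h): 380·exp(−0.17329·4) = 190.000 mg/L
C(16) = 1.250 + 190.000 = 191.250 mg/L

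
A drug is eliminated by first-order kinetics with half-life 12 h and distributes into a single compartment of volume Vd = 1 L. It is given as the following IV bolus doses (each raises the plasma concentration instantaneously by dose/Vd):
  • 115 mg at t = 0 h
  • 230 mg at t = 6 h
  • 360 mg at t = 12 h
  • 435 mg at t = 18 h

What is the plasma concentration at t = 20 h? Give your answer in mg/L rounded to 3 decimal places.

k = ln 2 / 12 = 0.05776 per h
Dose 1 (115 mg at t=0 h): 115·exp(−0.05776·20) = 36.223 mg/L
Dose 2 (230 mg at t=6 h): 230·exp(−0.05776·14) = 102.453 mg/L
Dose 3 (360 mg at t=12 h): 360·exp(−0.05776·8) = 226.786 mg/L
Dose 4 (435 mg at t=18 h): 435·exp(−0.05776·2) = 387.541 mg/L
C(20) = 36.223 + 102.453 + 226.786 + 387.541 = 753.003 mg/L

753.003 mg/L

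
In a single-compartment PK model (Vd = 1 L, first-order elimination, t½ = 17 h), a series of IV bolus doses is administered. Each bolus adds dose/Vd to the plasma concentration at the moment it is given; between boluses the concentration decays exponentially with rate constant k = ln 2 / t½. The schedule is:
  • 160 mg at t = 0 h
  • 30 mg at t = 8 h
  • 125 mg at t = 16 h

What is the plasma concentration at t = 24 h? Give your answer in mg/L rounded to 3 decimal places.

k = ln 2 / 17 = 0.04077 per h
Dose 1 (160 mg at t=0 h): 160·exp(−0.04077·24) = 60.136 mg/L
Dose 2 (30 mg at t=8 h): 30·exp(−0.04077·16) = 15.624 mg/L
Dose 3 (125 mg at t=16 h): 125·exp(−0.04077·8) = 90.209 mg/L
C(24) = 60.136 + 15.624 + 90.209 = 165.969 mg/L

165.969 mg/L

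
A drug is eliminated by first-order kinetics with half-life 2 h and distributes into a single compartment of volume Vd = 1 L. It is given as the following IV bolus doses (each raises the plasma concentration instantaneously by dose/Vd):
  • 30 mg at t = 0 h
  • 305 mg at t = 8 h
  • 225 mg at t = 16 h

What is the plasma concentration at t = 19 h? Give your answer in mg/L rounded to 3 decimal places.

k = ln 2 / 2 = 0.34657 per h
Dose 1 (30 mg at t=0 h): 30·exp(−0.34657·19) = 0.041 mg/L
Dose 2 (305 mg at t=8 h): 305·exp(−0.34657·11) = 6.740 mg/L
Dose 3 (225 mg at t=16 h): 225·exp(−0.34657·3) = 79.550 mg/L
C(19) = 0.041 + 6.740 + 79.550 = 86.331 mg/L

86.331 mg/L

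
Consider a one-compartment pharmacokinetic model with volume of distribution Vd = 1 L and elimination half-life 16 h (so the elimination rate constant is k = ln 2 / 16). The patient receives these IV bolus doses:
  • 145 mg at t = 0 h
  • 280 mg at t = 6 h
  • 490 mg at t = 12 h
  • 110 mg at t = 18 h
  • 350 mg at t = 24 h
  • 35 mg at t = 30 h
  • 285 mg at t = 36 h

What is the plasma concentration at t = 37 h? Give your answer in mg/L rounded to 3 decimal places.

k = ln 2 / 16 = 0.04332 per h
Dose 1 (145 mg at t=0 h): 145·exp(−0.04332·37) = 29.190 mg/L
Dose 2 (280 mg at t=6 h): 280·exp(−0.04332·31) = 73.099 mg/L
Dose 3 (490 mg at t=12 h): 490·exp(−0.04332·25) = 165.896 mg/L
Dose 4 (110 mg at t=18 h): 110·exp(−0.04332·19) = 48.297 mg/L
Dose 5 (350 mg at t=24 h): 350·exp(−0.04332·13) = 199.288 mg/L
Dose 6 (35 mg at t=30 h): 35·exp(−0.04332·7) = 25.844 mg/L
Dose 7 (285 mg at t=36 h): 285·exp(−0.04332·1) = 272.917 mg/L
C(37) = 29.190 + 73.099 + 165.896 + 48.297 + 199.288 + 25.844 + 272.917 = 814.532 mg/L

814.532 mg/L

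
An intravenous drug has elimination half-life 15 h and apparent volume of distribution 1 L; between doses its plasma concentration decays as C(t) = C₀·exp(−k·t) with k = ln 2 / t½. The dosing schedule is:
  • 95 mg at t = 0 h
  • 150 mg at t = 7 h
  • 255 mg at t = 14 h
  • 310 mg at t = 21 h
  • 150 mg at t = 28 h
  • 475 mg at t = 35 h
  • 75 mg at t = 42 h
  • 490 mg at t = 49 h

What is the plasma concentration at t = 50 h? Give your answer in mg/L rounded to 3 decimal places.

k = ln 2 / 15 = 0.04621 per h
Dose 1 (95 mg at t=0 h): 95·exp(−0.04621·50) = 9.425 mg/L
Dose 2 (150 mg at t=7 h): 150·exp(−0.04621·43) = 20.565 mg/L
Dose 3 (255 mg at t=14 h): 255·exp(−0.04621·36) = 48.313 mg/L
Dose 4 (310 mg at t=21 h): 310·exp(−0.04621·29) = 81.165 mg/L
Dose 5 (150 mg at t=28 h): 150·exp(−0.04621·22) = 54.273 mg/L
Dose 6 (475 mg at t=35 h): 475·exp(−0.04621·15) = 237.500 mg/L
Dose 7 (75 mg at t=42 h): 75·exp(−0.04621·8) = 51.822 mg/L
Dose 8 (490 mg at t=49 h): 490·exp(−0.04621·1) = 467.872 mg/L
C(50) = 9.425 + 20.565 + 48.313 + 81.165 + 54.273 + 237.500 + 51.822 + 467.872 = 970.936 mg/L

970.936 mg/L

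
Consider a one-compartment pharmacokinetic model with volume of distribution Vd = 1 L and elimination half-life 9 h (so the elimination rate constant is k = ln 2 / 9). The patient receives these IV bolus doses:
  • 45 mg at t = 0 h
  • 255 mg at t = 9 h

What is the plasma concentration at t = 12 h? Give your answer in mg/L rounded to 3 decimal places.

220.252 mg/L

k = ln 2 / 9 = 0.07702 per h
Dose 1 (45 mg at t=0 h): 45·exp(−0.07702·12) = 17.858 mg/L
Dose 2 (255 mg at t=9 h): 255·exp(−0.07702·3) = 202.394 mg/L
C(12) = 17.858 + 202.394 = 220.252 mg/L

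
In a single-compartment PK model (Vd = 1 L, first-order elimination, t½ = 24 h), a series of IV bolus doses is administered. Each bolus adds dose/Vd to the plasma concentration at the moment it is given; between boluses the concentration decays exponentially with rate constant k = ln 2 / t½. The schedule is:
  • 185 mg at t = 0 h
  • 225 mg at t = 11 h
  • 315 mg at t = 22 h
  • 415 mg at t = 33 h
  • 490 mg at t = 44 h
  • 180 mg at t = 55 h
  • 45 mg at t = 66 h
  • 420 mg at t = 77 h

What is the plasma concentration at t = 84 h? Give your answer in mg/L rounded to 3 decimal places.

k = ln 2 / 24 = 0.02888 per h
Dose 1 (185 mg at t=0 h): 185·exp(−0.02888·84) = 16.352 mg/L
Dose 2 (225 mg at t=11 h): 225·exp(−0.02888·73) = 27.324 mg/L
Dose 3 (315 mg at t=22 h): 315·exp(−0.02888·62) = 52.559 mg/L
Dose 4 (415 mg at t=33 h): 415·exp(−0.02888·51) = 95.139 mg/L
Dose 5 (490 mg at t=44 h): 490·exp(−0.02888·40) = 154.340 mg/L
Dose 6 (180 mg at t=55 h): 180·exp(−0.02888·29) = 77.898 mg/L
Dose 7 (45 mg at t=66 h): 45·exp(−0.02888·18) = 26.757 mg/L
Dose 8 (420 mg at t=77 h): 420·exp(−0.02888·7) = 343.122 mg/L
C(84) = 16.352 + 27.324 + 52.559 + 95.139 + 154.340 + 77.898 + 26.757 + 343.122 = 793.493 mg/L

793.493 mg/L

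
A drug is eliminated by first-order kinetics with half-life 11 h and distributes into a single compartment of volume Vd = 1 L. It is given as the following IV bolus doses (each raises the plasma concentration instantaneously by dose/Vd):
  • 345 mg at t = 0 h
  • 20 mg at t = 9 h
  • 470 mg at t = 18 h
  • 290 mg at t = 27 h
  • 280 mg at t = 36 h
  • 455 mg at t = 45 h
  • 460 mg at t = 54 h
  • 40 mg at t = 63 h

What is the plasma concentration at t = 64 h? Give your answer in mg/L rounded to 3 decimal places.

528.709 mg/L

k = ln 2 / 11 = 0.06301 per h
Dose 1 (345 mg at t=0 h): 345·exp(−0.06301·64) = 6.115 mg/L
Dose 2 (20 mg at t=9 h): 20·exp(−0.06301·55) = 0.625 mg/L
Dose 3 (470 mg at t=18 h): 470·exp(−0.06301·46) = 25.897 mg/L
Dose 4 (290 mg at t=27 h): 290·exp(−0.06301·37) = 28.174 mg/L
Dose 5 (280 mg at t=36 h): 280·exp(−0.06301·28) = 47.962 mg/L
Dose 6 (455 mg at t=45 h): 455·exp(−0.06301·19) = 137.420 mg/L
Dose 7 (460 mg at t=54 h): 460·exp(−0.06301·10) = 244.959 mg/L
Dose 8 (40 mg at t=63 h): 40·exp(−0.06301·1) = 37.557 mg/L
C(64) = 6.115 + 0.625 + 25.897 + 28.174 + 47.962 + 137.420 + 244.959 + 37.557 = 528.709 mg/L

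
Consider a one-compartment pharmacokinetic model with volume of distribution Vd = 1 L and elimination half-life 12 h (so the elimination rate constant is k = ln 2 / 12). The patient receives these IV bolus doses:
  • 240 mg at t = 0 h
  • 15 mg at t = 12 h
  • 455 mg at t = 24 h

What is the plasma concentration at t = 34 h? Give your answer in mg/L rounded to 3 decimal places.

k = ln 2 / 12 = 0.05776 per h
Dose 1 (240 mg at t=0 h): 240·exp(−0.05776·34) = 33.674 mg/L
Dose 2 (15 mg at t=12 h): 15·exp(−0.05776·22) = 4.209 mg/L
Dose 3 (455 mg at t=24 h): 455·exp(−0.05776·10) = 255.360 mg/L
C(34) = 33.674 + 4.209 + 255.360 = 293.243 mg/L

293.243 mg/L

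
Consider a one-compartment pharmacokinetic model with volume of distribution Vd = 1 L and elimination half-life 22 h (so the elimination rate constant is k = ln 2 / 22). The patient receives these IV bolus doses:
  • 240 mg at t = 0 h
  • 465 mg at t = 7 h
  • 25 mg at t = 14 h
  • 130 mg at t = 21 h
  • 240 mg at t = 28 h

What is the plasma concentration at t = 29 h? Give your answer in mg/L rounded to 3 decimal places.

k = ln 2 / 22 = 0.03151 per h
Dose 1 (240 mg at t=0 h): 240·exp(−0.03151·29) = 96.250 mg/L
Dose 2 (465 mg at t=7 h): 465·exp(−0.03151·22) = 232.500 mg/L
Dose 3 (25 mg at t=14 h): 25·exp(−0.03151·15) = 15.584 mg/L
Dose 4 (130 mg at t=21 h): 130·exp(−0.03151·8) = 101.036 mg/L
Dose 5 (240 mg at t=28 h): 240·exp(−0.03151·1) = 232.556 mg/L
C(29) = 96.250 + 232.500 + 15.584 + 101.036 + 232.556 = 677.927 mg/L

677.927 mg/L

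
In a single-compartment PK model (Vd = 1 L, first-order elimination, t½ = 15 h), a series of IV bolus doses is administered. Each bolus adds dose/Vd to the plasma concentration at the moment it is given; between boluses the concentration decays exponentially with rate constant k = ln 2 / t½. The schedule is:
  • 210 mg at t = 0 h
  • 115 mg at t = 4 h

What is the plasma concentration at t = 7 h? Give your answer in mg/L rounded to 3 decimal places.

252.077 mg/L

k = ln 2 / 15 = 0.04621 per h
Dose 1 (210 mg at t=0 h): 210·exp(−0.04621·7) = 151.963 mg/L
Dose 2 (115 mg at t=4 h): 115·exp(−0.04621·3) = 100.113 mg/L
C(7) = 151.963 + 100.113 = 252.077 mg/L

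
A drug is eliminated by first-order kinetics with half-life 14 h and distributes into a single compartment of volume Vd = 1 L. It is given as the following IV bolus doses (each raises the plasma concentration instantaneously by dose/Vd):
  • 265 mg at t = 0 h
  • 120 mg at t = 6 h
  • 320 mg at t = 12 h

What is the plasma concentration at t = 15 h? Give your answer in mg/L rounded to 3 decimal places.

k = ln 2 / 14 = 0.04951 per h
Dose 1 (265 mg at t=0 h): 265·exp(−0.04951·15) = 126.100 mg/L
Dose 2 (120 mg at t=6 h): 120·exp(−0.04951·9) = 76.853 mg/L
Dose 3 (320 mg at t=12 h): 320·exp(−0.04951·3) = 275.831 mg/L
C(15) = 126.100 + 76.853 + 275.831 = 478.784 mg/L

478.784 mg/L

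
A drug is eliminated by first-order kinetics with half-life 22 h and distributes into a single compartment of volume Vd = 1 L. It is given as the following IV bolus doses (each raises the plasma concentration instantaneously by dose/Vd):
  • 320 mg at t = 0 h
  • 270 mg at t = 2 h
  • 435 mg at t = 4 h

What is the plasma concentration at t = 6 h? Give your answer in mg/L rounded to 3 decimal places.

911.346 mg/L

k = ln 2 / 22 = 0.03151 per h
Dose 1 (320 mg at t=0 h): 320·exp(−0.03151·6) = 264.881 mg/L
Dose 2 (270 mg at t=2 h): 270·exp(−0.03151·4) = 238.030 mg/L
Dose 3 (435 mg at t=4 h): 435·exp(−0.03151·2) = 408.435 mg/L
C(6) = 264.881 + 238.030 + 408.435 = 911.346 mg/L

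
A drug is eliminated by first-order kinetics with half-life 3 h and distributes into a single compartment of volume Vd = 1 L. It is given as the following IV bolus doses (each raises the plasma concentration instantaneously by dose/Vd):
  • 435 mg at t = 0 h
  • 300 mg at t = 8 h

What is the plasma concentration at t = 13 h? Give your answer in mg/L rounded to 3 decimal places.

k = ln 2 / 3 = 0.23105 per h
Dose 1 (435 mg at t=0 h): 435·exp(−0.23105·13) = 21.579 mg/L
Dose 2 (300 mg at t=8 h): 300·exp(−0.23105·5) = 94.494 mg/L
C(13) = 21.579 + 94.494 = 116.073 mg/L

116.073 mg/L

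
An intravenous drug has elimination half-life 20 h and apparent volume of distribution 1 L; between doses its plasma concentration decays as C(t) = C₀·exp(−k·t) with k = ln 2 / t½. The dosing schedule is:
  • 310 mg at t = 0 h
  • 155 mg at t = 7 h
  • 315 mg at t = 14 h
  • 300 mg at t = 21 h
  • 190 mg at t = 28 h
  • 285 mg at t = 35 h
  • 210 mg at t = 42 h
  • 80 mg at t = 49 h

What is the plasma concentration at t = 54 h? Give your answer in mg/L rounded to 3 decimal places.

k = ln 2 / 20 = 0.03466 per h
Dose 1 (310 mg at t=0 h): 310·exp(−0.03466·54) = 47.707 mg/L
Dose 2 (155 mg at t=7 h): 155·exp(−0.03466·47) = 30.403 mg/L
Dose 3 (315 mg at t=14 h): 315·exp(−0.03466·40) = 78.750 mg/L
Dose 4 (300 mg at t=21 h): 300·exp(−0.03466·33) = 95.592 mg/L
Dose 5 (190 mg at t=28 h): 190·exp(−0.03466·26) = 77.164 mg/L
Dose 6 (285 mg at t=35 h): 285·exp(−0.03466·19) = 147.525 mg/L
Dose 7 (210 mg at t=42 h): 210·exp(−0.03466·12) = 138.548 mg/L
Dose 8 (80 mg at t=49 h): 80·exp(−0.03466·5) = 67.272 mg/L
C(54) = 47.707 + 30.403 + 78.750 + 95.592 + 77.164 + 147.525 + 138.548 + 67.272 = 682.961 mg/L

682.961 mg/L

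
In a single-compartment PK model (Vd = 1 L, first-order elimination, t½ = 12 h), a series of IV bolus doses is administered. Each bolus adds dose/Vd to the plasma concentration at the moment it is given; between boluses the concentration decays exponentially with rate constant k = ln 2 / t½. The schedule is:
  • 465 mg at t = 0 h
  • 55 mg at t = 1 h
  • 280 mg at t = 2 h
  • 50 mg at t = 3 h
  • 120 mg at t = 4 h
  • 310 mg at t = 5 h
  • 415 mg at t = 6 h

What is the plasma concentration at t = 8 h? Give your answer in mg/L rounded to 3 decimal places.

1290.732 mg/L

k = ln 2 / 12 = 0.05776 per h
Dose 1 (465 mg at t=0 h): 465·exp(−0.05776·8) = 292.932 mg/L
Dose 2 (55 mg at t=1 h): 55·exp(−0.05776·7) = 36.708 mg/L
Dose 3 (280 mg at t=2 h): 280·exp(−0.05776·6) = 197.990 mg/L
Dose 4 (50 mg at t=3 h): 50·exp(−0.05776·5) = 37.458 mg/L
Dose 5 (120 mg at t=4 h): 120·exp(−0.05776·4) = 95.244 mg/L
Dose 6 (310 mg at t=5 h): 310·exp(−0.05776·3) = 260.678 mg/L
Dose 7 (415 mg at t=6 h): 415·exp(−0.05776·2) = 369.723 mg/L
C(8) = 292.932 + 36.708 + 197.990 + 37.458 + 95.244 + 260.678 + 369.723 = 1290.732 mg/L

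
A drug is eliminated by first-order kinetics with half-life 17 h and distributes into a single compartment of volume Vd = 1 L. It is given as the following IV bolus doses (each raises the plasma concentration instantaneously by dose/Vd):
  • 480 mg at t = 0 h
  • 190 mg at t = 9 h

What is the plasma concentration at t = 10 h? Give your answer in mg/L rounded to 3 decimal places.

k = ln 2 / 17 = 0.04077 per h
Dose 1 (480 mg at t=0 h): 480·exp(−0.04077·10) = 319.275 mg/L
Dose 2 (190 mg at t=9 h): 190·exp(−0.04077·1) = 182.409 mg/L
C(10) = 319.275 + 182.409 = 501.684 mg/L

501.684 mg/L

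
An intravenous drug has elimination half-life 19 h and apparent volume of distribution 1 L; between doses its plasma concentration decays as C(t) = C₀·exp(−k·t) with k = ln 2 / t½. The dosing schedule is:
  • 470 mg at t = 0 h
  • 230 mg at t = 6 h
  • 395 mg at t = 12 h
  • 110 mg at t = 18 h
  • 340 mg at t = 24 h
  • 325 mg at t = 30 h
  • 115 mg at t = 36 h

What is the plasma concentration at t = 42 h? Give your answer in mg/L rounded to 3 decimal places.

k = ln 2 / 19 = 0.03648 per h
Dose 1 (470 mg at t=0 h): 470·exp(−0.03648·42) = 101.546 mg/L
Dose 2 (230 mg at t=6 h): 230·exp(−0.03648·36) = 61.852 mg/L
Dose 3 (395 mg at t=12 h): 395·exp(−0.03648·30) = 132.217 mg/L
Dose 4 (110 mg at t=18 h): 110·exp(−0.03648·24) = 45.829 mg/L
Dose 5 (340 mg at t=24 h): 340·exp(−0.03648·18) = 176.316 mg/L
Dose 6 (325 mg at t=30 h): 325·exp(−0.03648·12) = 209.778 mg/L
Dose 7 (115 mg at t=36 h): 115·exp(−0.03648·6) = 92.392 mg/L
C(42) = 101.546 + 61.852 + 132.217 + 45.829 + 176.316 + 209.778 + 92.392 = 819.931 mg/L

819.931 mg/L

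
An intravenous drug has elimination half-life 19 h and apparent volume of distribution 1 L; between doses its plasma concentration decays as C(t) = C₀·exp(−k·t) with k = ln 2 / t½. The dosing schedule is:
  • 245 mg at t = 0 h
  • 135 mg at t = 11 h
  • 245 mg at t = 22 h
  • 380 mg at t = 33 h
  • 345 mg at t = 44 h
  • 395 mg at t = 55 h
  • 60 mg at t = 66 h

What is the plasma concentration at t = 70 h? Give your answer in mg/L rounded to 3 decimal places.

k = ln 2 / 19 = 0.03648 per h
Dose 1 (245 mg at t=0 h): 245·exp(−0.03648·70) = 19.059 mg/L
Dose 2 (135 mg at t=11 h): 135·exp(−0.03648·59) = 15.688 mg/L
Dose 3 (245 mg at t=22 h): 245·exp(−0.03648·48) = 42.527 mg/L
Dose 4 (380 mg at t=33 h): 380·exp(−0.03648·37) = 98.530 mg/L
Dose 5 (345 mg at t=44 h): 345·exp(−0.03648·26) = 133.624 mg/L
Dose 6 (395 mg at t=55 h): 395·exp(−0.03648·15) = 228.529 mg/L
Dose 7 (60 mg at t=66 h): 60·exp(−0.03648·4) = 51.853 mg/L
C(70) = 19.059 + 15.688 + 42.527 + 98.530 + 133.624 + 228.529 + 51.853 = 589.810 mg/L

589.810 mg/L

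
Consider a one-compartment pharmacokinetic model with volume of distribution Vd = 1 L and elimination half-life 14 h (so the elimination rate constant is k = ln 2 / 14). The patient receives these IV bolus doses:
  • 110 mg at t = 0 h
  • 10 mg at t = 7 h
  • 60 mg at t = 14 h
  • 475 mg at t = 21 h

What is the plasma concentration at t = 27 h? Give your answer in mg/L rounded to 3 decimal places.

k = ln 2 / 14 = 0.04951 per h
Dose 1 (110 mg at t=0 h): 110·exp(−0.04951·27) = 28.896 mg/L
Dose 2 (10 mg at t=7 h): 10·exp(−0.04951·20) = 3.715 mg/L
Dose 3 (60 mg at t=14 h): 60·exp(−0.04951·13) = 31.523 mg/L
Dose 4 (475 mg at t=21 h): 475·exp(−0.04951·6) = 352.924 mg/L
C(27) = 28.896 + 3.715 + 31.523 + 352.924 = 417.057 mg/L

417.057 mg/L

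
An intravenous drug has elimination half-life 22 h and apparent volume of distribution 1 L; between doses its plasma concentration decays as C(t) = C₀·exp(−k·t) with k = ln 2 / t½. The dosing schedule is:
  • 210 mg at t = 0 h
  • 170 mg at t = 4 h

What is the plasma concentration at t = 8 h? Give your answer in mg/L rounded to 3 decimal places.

313.083 mg/L

k = ln 2 / 22 = 0.03151 per h
Dose 1 (210 mg at t=0 h): 210·exp(−0.03151·8) = 163.213 mg/L
Dose 2 (170 mg at t=4 h): 170·exp(−0.03151·4) = 149.871 mg/L
C(8) = 163.213 + 149.871 = 313.083 mg/L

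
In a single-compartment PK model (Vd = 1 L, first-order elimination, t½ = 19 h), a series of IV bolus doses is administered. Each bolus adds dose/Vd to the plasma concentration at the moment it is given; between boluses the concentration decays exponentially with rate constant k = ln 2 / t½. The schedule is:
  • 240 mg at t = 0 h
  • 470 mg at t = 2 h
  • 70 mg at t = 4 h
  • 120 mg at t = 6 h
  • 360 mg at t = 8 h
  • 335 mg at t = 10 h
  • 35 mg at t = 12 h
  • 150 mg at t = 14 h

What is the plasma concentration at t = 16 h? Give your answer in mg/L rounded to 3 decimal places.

k = ln 2 / 19 = 0.03648 per h
Dose 1 (240 mg at t=0 h): 240·exp(−0.03648·16) = 133.879 mg/L
Dose 2 (470 mg at t=2 h): 470·exp(−0.03648·14) = 282.024 mg/L
Dose 3 (70 mg at t=4 h): 70·exp(−0.03648·12) = 45.183 mg/L
Dose 4 (120 mg at t=6 h): 120·exp(−0.03648·10) = 83.319 mg/L
Dose 5 (360 mg at t=8 h): 360·exp(−0.03648·8) = 268.877 mg/L
Dose 6 (335 mg at t=10 h): 335·exp(−0.03648·6) = 269.143 mg/L
Dose 7 (35 mg at t=12 h): 35·exp(−0.03648·4) = 30.248 mg/L
Dose 8 (150 mg at t=14 h): 150·exp(−0.03648·2) = 139.445 mg/L
C(16) = 133.879 + 282.024 + 45.183 + 83.319 + 268.877 + 269.143 + 30.248 + 139.445 = 1252.117 mg/L

1252.117 mg/L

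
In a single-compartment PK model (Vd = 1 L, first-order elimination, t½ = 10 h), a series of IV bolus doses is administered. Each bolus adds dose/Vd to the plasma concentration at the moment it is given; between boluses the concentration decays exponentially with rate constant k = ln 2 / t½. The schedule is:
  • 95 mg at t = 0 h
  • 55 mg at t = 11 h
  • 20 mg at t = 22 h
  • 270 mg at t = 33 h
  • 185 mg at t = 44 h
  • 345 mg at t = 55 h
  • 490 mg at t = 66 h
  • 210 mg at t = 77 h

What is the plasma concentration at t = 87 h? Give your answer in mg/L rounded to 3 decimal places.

273.358 mg/L

k = ln 2 / 10 = 0.06931 per h
Dose 1 (95 mg at t=0 h): 95·exp(−0.06931·87) = 0.228 mg/L
Dose 2 (55 mg at t=11 h): 55·exp(−0.06931·76) = 0.283 mg/L
Dose 3 (20 mg at t=22 h): 20·exp(−0.06931·65) = 0.221 mg/L
Dose 4 (270 mg at t=33 h): 270·exp(−0.06931·54) = 6.394 mg/L
Dose 5 (185 mg at t=44 h): 185·exp(−0.06931·43) = 9.392 mg/L
Dose 6 (345 mg at t=55 h): 345·exp(−0.06931·32) = 37.542 mg/L
Dose 7 (490 mg at t=66 h): 490·exp(−0.06931·21) = 114.297 mg/L
Dose 8 (210 mg at t=77 h): 210·exp(−0.06931·10) = 105.000 mg/L
C(87) = 0.228 + 0.283 + 0.221 + 6.394 + 9.392 + 37.542 + 114.297 + 105.000 = 273.358 mg/L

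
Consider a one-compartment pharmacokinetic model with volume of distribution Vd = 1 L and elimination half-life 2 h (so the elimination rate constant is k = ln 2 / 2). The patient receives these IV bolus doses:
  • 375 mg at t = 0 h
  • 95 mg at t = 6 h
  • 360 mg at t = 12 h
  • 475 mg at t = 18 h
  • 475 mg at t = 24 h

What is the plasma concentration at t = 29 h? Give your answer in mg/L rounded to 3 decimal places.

95.508 mg/L

k = ln 2 / 2 = 0.34657 per h
Dose 1 (375 mg at t=0 h): 375·exp(−0.34657·29) = 0.016 mg/L
Dose 2 (95 mg at t=6 h): 95·exp(−0.34657·23) = 0.033 mg/L
Dose 3 (360 mg at t=12 h): 360·exp(−0.34657·17) = 0.994 mg/L
Dose 4 (475 mg at t=18 h): 475·exp(−0.34657·11) = 10.496 mg/L
Dose 5 (475 mg at t=24 h): 475·exp(−0.34657·5) = 83.969 mg/L
C(29) = 0.016 + 0.033 + 0.994 + 10.496 + 83.969 = 95.508 mg/L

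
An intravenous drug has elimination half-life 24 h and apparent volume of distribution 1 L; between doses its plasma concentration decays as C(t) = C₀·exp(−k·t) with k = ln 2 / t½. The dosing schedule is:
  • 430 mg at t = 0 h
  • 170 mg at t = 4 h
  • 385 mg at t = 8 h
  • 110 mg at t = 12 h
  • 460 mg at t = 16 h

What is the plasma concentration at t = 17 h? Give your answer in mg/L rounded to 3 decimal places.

1218.947 mg/L

k = ln 2 / 24 = 0.02888 per h
Dose 1 (430 mg at t=0 h): 430·exp(−0.02888·17) = 263.172 mg/L
Dose 2 (170 mg at t=4 h): 170·exp(−0.02888·13) = 116.786 mg/L
Dose 3 (385 mg at t=8 h): 385·exp(−0.02888·9) = 296.876 mg/L
Dose 4 (110 mg at t=12 h): 110·exp(−0.02888·5) = 95.209 mg/L
Dose 5 (460 mg at t=16 h): 460·exp(−0.02888·1) = 446.905 mg/L
C(17) = 263.172 + 116.786 + 296.876 + 95.209 + 446.905 = 1218.947 mg/L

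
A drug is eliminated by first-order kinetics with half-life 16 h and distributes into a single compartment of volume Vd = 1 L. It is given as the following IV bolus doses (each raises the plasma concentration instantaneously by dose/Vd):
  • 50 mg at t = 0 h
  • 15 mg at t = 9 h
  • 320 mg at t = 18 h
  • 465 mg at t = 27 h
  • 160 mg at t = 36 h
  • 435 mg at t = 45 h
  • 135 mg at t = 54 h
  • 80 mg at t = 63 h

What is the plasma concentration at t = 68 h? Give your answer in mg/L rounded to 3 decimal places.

457.822 mg/L

k = ln 2 / 16 = 0.04332 per h
Dose 1 (50 mg at t=0 h): 50·exp(−0.04332·68) = 2.628 mg/L
Dose 2 (15 mg at t=9 h): 15·exp(−0.04332·59) = 1.164 mg/L
Dose 3 (320 mg at t=18 h): 320·exp(−0.04332·50) = 36.680 mg/L
Dose 4 (465 mg at t=27 h): 465·exp(−0.04332·41) = 78.716 mg/L
Dose 5 (160 mg at t=36 h): 160·exp(−0.04332·32) = 40.000 mg/L
Dose 6 (435 mg at t=45 h): 435·exp(−0.04332·23) = 160.605 mg/L
Dose 7 (135 mg at t=54 h): 135·exp(−0.04332·14) = 73.609 mg/L
Dose 8 (80 mg at t=63 h): 80·exp(−0.04332·5) = 64.420 mg/L
C(68) = 2.628 + 1.164 + 36.680 + 78.716 + 40.000 + 160.605 + 73.609 + 64.420 = 457.822 mg/L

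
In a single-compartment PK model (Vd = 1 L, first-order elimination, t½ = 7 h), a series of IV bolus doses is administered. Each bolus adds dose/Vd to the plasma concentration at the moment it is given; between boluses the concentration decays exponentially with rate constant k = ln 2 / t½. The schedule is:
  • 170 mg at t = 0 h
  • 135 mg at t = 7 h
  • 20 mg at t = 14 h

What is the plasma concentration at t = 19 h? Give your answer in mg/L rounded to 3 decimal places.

k = ln 2 / 7 = 0.09902 per h
Dose 1 (170 mg at t=0 h): 170·exp(−0.09902·19) = 25.904 mg/L
Dose 2 (135 mg at t=7 h): 135·exp(−0.09902·12) = 41.142 mg/L
Dose 3 (20 mg at t=14 h): 20·exp(−0.09902·5) = 12.190 mg/L
C(19) = 25.904 + 41.142 + 12.190 = 79.236 mg/L

79.236 mg/L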